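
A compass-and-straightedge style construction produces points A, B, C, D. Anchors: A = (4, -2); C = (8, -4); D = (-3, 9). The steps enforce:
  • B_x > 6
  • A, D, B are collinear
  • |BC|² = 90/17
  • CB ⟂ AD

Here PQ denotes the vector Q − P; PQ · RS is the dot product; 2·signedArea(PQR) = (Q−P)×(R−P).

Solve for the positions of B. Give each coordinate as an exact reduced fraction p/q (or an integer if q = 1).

B = (103/17, -89/17)

1. B_x = 103/17  [A, D, B are collinear ∩ CB ⟂ AD]
2. B_y = -89/17  [A, D, B are collinear ∩ CB ⟂ AD]
   → B = (103/17, -89/17)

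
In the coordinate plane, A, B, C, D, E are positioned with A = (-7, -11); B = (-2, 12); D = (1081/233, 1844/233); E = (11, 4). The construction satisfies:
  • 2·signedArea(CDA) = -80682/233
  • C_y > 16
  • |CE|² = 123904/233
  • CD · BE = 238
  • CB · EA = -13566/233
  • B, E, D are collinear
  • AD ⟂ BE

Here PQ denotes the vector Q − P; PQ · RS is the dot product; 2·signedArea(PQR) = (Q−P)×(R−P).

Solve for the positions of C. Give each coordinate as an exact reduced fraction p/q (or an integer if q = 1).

1. C_x = -2013/233  [CB · EA = -13566/233 ∩ 2·signedArea(CDA) = -80682/233]
2. C_y = 3748/233  [CB · EA = -13566/233 ∩ 2·signedArea(CDA) = -80682/233]
   → C = (-2013/233, 3748/233)

C = (-2013/233, 3748/233)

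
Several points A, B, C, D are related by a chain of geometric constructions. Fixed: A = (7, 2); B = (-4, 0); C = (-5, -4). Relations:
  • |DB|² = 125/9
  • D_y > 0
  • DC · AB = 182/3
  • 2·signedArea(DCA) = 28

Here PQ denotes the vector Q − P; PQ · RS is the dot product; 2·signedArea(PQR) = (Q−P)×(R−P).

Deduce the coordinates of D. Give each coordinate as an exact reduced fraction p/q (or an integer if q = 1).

1. D_x = -1/3  [2·signedArea(DCA) = 28 ∩ DC · AB = 182/3]
2. D_y = 2/3  [2·signedArea(DCA) = 28 ∩ DC · AB = 182/3]
   → D = (-1/3, 2/3)

D = (-1/3, 2/3)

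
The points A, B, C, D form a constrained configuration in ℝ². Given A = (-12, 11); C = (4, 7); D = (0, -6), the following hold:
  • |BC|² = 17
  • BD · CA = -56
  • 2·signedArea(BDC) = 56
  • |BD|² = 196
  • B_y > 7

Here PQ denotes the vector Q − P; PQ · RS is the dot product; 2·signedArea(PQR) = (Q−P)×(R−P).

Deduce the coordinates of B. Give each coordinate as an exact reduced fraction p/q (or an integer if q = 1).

1. B_x = 0  [BD · CA = -56 ∩ 2·signedArea(BDC) = 56]
2. B_y = 8  [BD · CA = -56 ∩ 2·signedArea(BDC) = 56]
   → B = (0, 8)

B = (0, 8)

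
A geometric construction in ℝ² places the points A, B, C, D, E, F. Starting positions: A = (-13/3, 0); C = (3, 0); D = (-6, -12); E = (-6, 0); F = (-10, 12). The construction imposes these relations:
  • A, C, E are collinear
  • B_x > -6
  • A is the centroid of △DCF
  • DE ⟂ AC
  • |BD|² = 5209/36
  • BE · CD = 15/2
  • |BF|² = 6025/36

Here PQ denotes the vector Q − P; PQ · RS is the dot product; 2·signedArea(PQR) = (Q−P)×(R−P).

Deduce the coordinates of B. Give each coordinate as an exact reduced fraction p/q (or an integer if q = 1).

1. B_x = -31/6  [line 9·x + 12·y + 93/2 = 0 ∩ |BF|² = 6025/36]
2. B_y = 0  [line 9·x + 12·y + 93/2 = 0 ∩ |BF|² = 6025/36]
   → B = (-31/6, 0)

B = (-31/6, 0)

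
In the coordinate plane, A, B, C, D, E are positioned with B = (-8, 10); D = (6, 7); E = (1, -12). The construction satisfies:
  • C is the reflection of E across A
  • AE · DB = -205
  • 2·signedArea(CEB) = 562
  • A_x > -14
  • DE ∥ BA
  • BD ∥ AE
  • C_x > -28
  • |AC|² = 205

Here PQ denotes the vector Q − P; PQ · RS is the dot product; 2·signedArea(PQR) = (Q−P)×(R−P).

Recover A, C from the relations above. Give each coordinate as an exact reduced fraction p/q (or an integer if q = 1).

1. A_x = -13  [BD ∥ AE ∩ DE ∥ BA]
2. A_y = -9  [BD ∥ AE ∩ DE ∥ BA]
   → A = (-13, -9)
3. C_x = -27  [C is the reflection of E across A]
4. C_y = -6  [C is the reflection of E across A]
   → C = (-27, -6)

A = (-13, -9)
C = (-27, -6)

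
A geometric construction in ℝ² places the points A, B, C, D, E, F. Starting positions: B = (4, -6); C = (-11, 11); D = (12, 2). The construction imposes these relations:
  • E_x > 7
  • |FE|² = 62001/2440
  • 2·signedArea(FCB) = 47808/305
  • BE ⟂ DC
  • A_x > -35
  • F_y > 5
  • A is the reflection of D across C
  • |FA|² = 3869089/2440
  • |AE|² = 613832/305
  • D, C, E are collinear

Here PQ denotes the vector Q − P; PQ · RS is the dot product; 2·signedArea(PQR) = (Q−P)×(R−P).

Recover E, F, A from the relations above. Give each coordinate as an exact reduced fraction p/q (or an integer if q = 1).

A = (-34, 20)
E = (2372/305, 1114/305)
F = (3761/1220, 6697/1220)

1. E_x = 2372/305  [D, C, E are collinear ∩ BE ⟂ DC]
2. E_y = 1114/305  [D, C, E are collinear ∩ BE ⟂ DC]
   → E = (2372/305, 1114/305)
3. F_x = 3761/1220  [line 17·x + 15·y + -41098/305 = 0 ∩ |FE|² = 62001/2440]
4. F_y = 6697/1220  [line 17·x + 15·y + -41098/305 = 0 ∩ |FE|² = 62001/2440]
   → F = (3761/1220, 6697/1220)
5. A_x = -34  [A is the reflection of D across C]
6. A_y = 20  [A is the reflection of D across C]
   → A = (-34, 20)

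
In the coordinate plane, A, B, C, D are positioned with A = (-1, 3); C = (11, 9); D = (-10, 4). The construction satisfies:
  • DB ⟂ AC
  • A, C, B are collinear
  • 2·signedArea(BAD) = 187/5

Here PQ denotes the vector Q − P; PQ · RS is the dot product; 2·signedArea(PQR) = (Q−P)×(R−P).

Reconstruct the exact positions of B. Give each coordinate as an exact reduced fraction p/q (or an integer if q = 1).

B = (-39/5, -2/5)

1. B_x = -39/5  [A, C, B are collinear ∩ DB ⟂ AC]
2. B_y = -2/5  [A, C, B are collinear ∩ DB ⟂ AC]
   → B = (-39/5, -2/5)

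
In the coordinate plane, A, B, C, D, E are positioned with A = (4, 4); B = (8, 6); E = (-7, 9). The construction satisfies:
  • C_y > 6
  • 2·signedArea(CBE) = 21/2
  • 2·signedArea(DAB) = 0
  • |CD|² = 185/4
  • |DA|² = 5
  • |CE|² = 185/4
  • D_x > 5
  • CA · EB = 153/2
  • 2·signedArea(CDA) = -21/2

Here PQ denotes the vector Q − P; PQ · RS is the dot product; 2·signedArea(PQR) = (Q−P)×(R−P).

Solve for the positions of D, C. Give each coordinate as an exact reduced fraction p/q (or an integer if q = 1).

1. D_x = 6  [line -2·x + 4·y + -8 = 0 ∩ |DA|² = 5]
2. D_y = 5  [line -2·x + 4·y + -8 = 0 ∩ |DA|² = 5]
   → D = (6, 5)
3. C_x = -1/2  [2·signedArea(CDA) = -21/2 ∩ 2·signedArea(CBE) = 21/2]
4. C_y = 7  [2·signedArea(CDA) = -21/2 ∩ 2·signedArea(CBE) = 21/2]
   → C = (-1/2, 7)

C = (-1/2, 7)
D = (6, 5)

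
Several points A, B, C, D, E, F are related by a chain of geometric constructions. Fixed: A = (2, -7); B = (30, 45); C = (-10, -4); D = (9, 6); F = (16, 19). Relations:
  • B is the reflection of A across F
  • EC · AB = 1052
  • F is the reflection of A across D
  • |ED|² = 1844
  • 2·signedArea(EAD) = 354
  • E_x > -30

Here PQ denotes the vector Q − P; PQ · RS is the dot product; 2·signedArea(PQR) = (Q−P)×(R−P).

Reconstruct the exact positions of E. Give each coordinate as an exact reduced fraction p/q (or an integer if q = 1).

1. E_x = -29  [EC · AB = 1052 ∩ 2·signedArea(EAD) = 354]
2. E_y = -14  [EC · AB = 1052 ∩ 2·signedArea(EAD) = 354]
   → E = (-29, -14)

E = (-29, -14)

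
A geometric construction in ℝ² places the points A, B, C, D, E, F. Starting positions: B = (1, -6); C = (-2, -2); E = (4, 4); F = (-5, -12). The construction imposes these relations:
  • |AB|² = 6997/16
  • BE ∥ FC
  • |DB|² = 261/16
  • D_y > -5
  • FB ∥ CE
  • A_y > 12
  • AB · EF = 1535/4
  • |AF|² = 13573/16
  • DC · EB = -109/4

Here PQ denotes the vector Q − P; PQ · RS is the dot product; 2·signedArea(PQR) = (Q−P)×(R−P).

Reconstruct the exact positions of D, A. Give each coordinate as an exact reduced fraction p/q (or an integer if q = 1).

1. D_x = -11/4  [line 3·x + 10·y + 213/4 = 0 ∩ |DB|² = 261/16]
2. D_y = -9/2  [line 3·x + 10·y + 213/4 = 0 ∩ |DB|² = 261/16]
   → D = (-11/4, -9/2)
3. A_x = 43/4  [line 9·x + 16·y + -1187/4 = 0 ∩ |AB|² = 6997/16]
4. A_y = 25/2  [line 9·x + 16·y + -1187/4 = 0 ∩ |AB|² = 6997/16]
   → A = (43/4, 25/2)

A = (43/4, 25/2)
D = (-11/4, -9/2)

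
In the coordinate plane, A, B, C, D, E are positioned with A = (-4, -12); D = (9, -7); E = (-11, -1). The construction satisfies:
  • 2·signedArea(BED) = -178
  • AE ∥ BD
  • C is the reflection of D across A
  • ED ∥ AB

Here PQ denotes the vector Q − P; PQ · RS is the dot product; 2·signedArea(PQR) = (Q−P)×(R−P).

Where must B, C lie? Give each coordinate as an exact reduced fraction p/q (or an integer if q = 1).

1. B_x = 16  [AE ∥ BD ∩ ED ∥ AB]
2. B_y = -18  [AE ∥ BD ∩ ED ∥ AB]
   → B = (16, -18)
3. C_x = -17  [C is the reflection of D across A]
4. C_y = -17  [C is the reflection of D across A]
   → C = (-17, -17)

B = (16, -18)
C = (-17, -17)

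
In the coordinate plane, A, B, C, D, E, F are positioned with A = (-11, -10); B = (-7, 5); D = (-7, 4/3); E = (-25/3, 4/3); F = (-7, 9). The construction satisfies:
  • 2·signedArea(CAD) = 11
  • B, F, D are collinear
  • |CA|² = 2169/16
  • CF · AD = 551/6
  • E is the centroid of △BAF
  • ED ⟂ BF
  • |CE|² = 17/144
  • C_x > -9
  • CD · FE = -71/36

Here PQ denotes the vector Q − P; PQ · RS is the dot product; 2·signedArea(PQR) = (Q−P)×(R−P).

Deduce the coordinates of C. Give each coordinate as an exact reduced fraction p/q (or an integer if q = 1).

C = (-8, 5/4)

1. C_x = -8  [2·signedArea(CAD) = 11 ∩ CF · AD = 551/6]
2. C_y = 5/4  [2·signedArea(CAD) = 11 ∩ CF · AD = 551/6]
   → C = (-8, 5/4)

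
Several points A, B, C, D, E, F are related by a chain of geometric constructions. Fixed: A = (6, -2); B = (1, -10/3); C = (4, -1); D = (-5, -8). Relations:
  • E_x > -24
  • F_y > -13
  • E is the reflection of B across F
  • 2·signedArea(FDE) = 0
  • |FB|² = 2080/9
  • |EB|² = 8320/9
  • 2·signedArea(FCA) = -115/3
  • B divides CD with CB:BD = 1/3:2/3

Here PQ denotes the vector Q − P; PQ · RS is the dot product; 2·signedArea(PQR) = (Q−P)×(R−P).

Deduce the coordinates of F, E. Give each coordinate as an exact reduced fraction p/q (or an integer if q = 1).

E = (-23, -22)
F = (-11, -38/3)

1. F_x = -11  [line 1·x + 2·y + 109/3 = 0 ∩ |FB|² = 2080/9]
2. F_y = -38/3  [line 1·x + 2·y + 109/3 = 0 ∩ |FB|² = 2080/9]
   → F = (-11, -38/3)
3. E_x = -23  [2·signedArea(FDE) = 0 ∩ E is the reflection of B across F]
4. E_y = -22  [2·signedArea(FDE) = 0 ∩ E is the reflection of B across F]
   → E = (-23, -22)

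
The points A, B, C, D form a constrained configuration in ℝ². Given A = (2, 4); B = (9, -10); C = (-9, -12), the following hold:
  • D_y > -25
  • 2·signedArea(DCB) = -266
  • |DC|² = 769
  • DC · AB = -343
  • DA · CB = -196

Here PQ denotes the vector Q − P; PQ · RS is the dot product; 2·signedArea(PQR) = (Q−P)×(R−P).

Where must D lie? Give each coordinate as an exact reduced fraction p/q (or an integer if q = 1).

1. D_x = 16  [2·signedArea(DCB) = -266 ∩ DC · AB = -343]
2. D_y = -24  [2·signedArea(DCB) = -266 ∩ DC · AB = -343]
   → D = (16, -24)

D = (16, -24)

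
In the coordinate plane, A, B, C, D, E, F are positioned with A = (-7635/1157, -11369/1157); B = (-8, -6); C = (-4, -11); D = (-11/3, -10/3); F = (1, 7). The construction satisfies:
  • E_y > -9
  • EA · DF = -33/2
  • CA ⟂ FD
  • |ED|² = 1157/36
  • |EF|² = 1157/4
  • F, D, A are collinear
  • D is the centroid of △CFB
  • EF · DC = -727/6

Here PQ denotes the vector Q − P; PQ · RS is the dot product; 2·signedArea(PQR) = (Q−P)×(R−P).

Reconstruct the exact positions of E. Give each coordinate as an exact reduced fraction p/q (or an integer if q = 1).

E = (-6, -17/2)

1. E_x = -6  [EA · DF = -33/2 ∩ EF · DC = -727/6]
2. E_y = -17/2  [EA · DF = -33/2 ∩ EF · DC = -727/6]
   → E = (-6, -17/2)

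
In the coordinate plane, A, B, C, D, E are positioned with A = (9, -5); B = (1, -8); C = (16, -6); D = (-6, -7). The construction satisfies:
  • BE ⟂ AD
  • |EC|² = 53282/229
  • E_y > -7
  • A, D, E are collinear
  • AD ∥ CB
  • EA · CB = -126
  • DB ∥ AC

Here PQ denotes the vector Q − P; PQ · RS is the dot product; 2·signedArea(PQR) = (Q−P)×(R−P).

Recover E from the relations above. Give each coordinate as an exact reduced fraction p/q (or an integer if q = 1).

1. E_x = 171/229  [A, D, E are collinear ∩ BE ⟂ AD]
2. E_y = -1397/229  [A, D, E are collinear ∩ BE ⟂ AD]
   → E = (171/229, -1397/229)

E = (171/229, -1397/229)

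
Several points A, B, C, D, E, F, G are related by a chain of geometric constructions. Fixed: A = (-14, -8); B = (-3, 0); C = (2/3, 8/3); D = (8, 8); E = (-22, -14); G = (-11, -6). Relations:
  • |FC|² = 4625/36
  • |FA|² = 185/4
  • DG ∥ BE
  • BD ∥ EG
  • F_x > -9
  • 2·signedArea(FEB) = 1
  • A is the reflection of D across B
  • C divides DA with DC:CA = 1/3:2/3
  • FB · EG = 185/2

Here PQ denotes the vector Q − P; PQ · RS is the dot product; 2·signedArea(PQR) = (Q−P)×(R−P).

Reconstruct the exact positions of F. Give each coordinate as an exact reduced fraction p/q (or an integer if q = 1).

F = (-17/2, -4)

1. F_x = -17/2  [2·signedArea(FEB) = 1 ∩ FB · EG = 185/2]
2. F_y = -4  [2·signedArea(FEB) = 1 ∩ FB · EG = 185/2]
   → F = (-17/2, -4)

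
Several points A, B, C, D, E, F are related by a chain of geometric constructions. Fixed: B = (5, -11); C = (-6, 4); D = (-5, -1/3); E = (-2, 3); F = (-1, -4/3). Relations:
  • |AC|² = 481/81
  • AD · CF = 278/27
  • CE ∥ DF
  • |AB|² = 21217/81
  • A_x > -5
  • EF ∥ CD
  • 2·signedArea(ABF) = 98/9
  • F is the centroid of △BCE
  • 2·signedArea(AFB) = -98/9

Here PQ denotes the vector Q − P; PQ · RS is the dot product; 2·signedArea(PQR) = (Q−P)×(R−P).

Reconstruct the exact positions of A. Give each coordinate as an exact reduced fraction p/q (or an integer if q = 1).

1. A_x = -13/3  [2·signedArea(AFB) = -98/9 ∩ AD · CF = 278/27]
2. A_y = 20/9  [2·signedArea(AFB) = -98/9 ∩ AD · CF = 278/27]
   → A = (-13/3, 20/9)

A = (-13/3, 20/9)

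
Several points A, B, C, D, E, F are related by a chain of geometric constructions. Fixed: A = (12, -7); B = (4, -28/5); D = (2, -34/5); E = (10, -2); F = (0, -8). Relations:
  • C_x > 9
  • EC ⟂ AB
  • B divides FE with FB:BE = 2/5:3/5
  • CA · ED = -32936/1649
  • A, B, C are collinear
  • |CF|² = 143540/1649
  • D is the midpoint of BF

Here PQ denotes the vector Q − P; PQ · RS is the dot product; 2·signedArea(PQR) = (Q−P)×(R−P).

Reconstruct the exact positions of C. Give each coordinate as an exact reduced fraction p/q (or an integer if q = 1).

1. C_x = 15188/1649  [A, B, C are collinear ∩ EC ⟂ AB]
2. C_y = -10738/1649  [A, B, C are collinear ∩ EC ⟂ AB]
   → C = (15188/1649, -10738/1649)

C = (15188/1649, -10738/1649)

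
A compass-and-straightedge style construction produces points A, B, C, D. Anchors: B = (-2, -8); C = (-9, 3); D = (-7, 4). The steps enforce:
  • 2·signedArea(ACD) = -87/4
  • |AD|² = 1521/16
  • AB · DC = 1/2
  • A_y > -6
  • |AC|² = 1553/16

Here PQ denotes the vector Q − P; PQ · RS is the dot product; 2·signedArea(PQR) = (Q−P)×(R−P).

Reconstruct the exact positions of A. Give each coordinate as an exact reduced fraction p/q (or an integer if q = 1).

1. A_x = -13/4  [2·signedArea(ACD) = -87/4 ∩ AB · DC = 1/2]
2. A_y = -5  [2·signedArea(ACD) = -87/4 ∩ AB · DC = 1/2]
   → A = (-13/4, -5)

A = (-13/4, -5)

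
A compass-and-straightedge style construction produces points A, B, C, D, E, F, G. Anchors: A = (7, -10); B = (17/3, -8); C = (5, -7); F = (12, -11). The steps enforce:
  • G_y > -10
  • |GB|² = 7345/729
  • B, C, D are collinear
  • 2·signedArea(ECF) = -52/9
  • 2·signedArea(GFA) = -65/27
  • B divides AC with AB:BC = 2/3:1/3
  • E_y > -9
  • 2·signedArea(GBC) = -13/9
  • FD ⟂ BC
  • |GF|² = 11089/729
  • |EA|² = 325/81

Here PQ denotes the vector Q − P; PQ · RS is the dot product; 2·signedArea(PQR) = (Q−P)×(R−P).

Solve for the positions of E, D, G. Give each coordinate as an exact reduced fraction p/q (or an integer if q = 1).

D = (9, -13)
E = (53/9, -25/3)
G = (224/27, -88/9)

1. E_x = 53/9  [line 4·x + 7·y + 313/9 = 0 ∩ |EA|² = 325/81]
2. E_y = -25/3  [line 4·x + 7·y + 313/9 = 0 ∩ |EA|² = 325/81]
   → E = (53/9, -25/3)
3. D_x = 9  [B, C, D are collinear ∩ FD ⟂ BC]
4. D_y = -13  [B, C, D are collinear ∩ FD ⟂ BC]
   → D = (9, -13)
5. G_x = 224/27  [2·signedArea(GBC) = -13/9 ∩ 2·signedArea(GFA) = -65/27]
6. G_y = -88/9  [2·signedArea(GBC) = -13/9 ∩ 2·signedArea(GFA) = -65/27]
   → G = (224/27, -88/9)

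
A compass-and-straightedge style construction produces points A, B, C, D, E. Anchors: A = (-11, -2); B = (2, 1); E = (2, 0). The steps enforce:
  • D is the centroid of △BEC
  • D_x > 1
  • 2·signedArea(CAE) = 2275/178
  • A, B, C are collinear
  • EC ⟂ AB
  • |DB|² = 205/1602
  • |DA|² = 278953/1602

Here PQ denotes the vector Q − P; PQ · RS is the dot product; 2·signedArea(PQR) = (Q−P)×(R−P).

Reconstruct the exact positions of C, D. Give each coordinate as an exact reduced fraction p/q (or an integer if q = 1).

1. C_x = 317/178  [A, B, C are collinear ∩ EC ⟂ AB]
2. C_y = 169/178  [A, B, C are collinear ∩ EC ⟂ AB]
   → C = (317/178, 169/178)
3. D_x = 343/178  [D is the centroid of △BEC]
4. D_y = 347/534  [D is the centroid of △BEC]
   → D = (343/178, 347/534)

C = (317/178, 169/178)
D = (343/178, 347/534)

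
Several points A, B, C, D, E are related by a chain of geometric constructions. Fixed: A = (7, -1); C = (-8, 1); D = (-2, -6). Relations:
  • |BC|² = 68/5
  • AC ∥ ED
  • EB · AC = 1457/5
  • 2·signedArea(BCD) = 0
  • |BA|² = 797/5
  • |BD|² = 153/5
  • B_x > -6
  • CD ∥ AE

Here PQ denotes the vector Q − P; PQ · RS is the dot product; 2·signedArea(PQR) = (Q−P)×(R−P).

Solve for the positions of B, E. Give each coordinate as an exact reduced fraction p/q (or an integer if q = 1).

1. B_x = -28/5  [line 7·x + 6·y + 50 = 0 ∩ |BC|² = 68/5]
2. B_y = -9/5  [line 7·x + 6·y + 50 = 0 ∩ |BC|² = 68/5]
   → B = (-28/5, -9/5)
3. E_x = 13  [AC ∥ ED ∩ CD ∥ AE]
4. E_y = -8  [AC ∥ ED ∩ CD ∥ AE]
   → E = (13, -8)

B = (-28/5, -9/5)
E = (13, -8)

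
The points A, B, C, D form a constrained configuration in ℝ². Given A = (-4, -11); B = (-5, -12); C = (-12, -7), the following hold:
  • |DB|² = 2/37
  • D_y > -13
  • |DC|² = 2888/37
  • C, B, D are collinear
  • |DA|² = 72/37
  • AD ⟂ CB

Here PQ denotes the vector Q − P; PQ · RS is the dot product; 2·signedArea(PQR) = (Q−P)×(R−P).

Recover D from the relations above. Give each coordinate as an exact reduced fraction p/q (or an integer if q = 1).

1. D_x = -178/37  [C, B, D are collinear ∩ AD ⟂ CB]
2. D_y = -449/37  [C, B, D are collinear ∩ AD ⟂ CB]
   → D = (-178/37, -449/37)

D = (-178/37, -449/37)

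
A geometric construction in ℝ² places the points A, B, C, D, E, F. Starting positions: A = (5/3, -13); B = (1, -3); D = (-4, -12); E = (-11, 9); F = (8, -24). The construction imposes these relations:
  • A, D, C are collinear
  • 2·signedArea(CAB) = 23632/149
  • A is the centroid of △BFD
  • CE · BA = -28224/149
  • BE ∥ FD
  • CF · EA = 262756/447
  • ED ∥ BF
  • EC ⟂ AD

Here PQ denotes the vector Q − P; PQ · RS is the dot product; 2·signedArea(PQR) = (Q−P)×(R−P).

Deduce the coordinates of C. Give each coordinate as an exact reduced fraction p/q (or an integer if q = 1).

C = (-2143/149, -1515/149)

1. C_x = -2143/149  [A, D, C are collinear ∩ EC ⟂ AD]
2. C_y = -1515/149  [A, D, C are collinear ∩ EC ⟂ AD]
   → C = (-2143/149, -1515/149)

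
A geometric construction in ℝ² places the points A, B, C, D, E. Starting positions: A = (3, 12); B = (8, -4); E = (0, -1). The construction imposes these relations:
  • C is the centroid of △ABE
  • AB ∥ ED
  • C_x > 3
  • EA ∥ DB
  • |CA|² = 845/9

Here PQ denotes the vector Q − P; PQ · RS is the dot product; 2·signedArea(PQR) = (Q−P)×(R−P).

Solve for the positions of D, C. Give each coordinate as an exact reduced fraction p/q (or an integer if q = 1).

1. D_x = 5  [EA ∥ DB ∩ AB ∥ ED]
2. D_y = -17  [EA ∥ DB ∩ AB ∥ ED]
   → D = (5, -17)
3. C_x = 11/3  [C is the centroid of △ABE]
4. C_y = 7/3  [C is the centroid of △ABE]
   → C = (11/3, 7/3)

C = (11/3, 7/3)
D = (5, -17)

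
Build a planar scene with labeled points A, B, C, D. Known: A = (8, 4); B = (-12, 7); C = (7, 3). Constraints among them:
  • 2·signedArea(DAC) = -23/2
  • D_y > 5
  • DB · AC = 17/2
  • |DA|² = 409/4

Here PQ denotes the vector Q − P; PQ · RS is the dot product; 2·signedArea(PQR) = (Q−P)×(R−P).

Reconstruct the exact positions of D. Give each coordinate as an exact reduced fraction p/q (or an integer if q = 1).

D = (-2, 11/2)

1. D_x = -2  [DB · AC = 17/2 ∩ 2·signedArea(DAC) = -23/2]
2. D_y = 11/2  [DB · AC = 17/2 ∩ 2·signedArea(DAC) = -23/2]
   → D = (-2, 11/2)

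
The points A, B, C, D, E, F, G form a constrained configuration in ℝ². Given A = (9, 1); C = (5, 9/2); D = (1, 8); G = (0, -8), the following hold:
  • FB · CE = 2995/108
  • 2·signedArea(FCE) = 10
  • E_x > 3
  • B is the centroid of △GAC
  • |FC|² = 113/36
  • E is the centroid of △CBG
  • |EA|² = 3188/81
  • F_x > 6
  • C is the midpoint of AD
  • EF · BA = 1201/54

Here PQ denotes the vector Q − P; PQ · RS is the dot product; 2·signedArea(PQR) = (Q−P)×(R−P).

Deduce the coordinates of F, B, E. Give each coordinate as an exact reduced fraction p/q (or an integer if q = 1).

1. B_x = 14/3  [B is the centroid of △GAC]
2. B_y = -5/6  [B is the centroid of △GAC]
   → B = (14/3, -5/6)
3. E_x = 29/9  [E is the centroid of △CBG]
4. E_y = -13/9  [E is the centroid of △CBG]
   → E = (29/9, -13/9)
5. F_x = 19/3  [2·signedArea(FCE) = 10 ∩ FB · CE = 2995/108]
6. F_y = 10/3  [2·signedArea(FCE) = 10 ∩ FB · CE = 2995/108]
   → F = (19/3, 10/3)

B = (14/3, -5/6)
E = (29/9, -13/9)
F = (19/3, 10/3)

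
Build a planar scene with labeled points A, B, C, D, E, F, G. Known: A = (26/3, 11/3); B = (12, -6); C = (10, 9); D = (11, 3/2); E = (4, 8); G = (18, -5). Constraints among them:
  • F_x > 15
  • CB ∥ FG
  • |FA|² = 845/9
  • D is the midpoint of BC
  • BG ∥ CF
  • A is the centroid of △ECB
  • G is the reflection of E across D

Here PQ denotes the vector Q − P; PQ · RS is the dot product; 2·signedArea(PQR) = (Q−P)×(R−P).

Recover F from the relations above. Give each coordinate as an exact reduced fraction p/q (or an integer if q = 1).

1. F_x = 16  [CB ∥ FG ∩ BG ∥ CF]
2. F_y = 10  [CB ∥ FG ∩ BG ∥ CF]
   → F = (16, 10)

F = (16, 10)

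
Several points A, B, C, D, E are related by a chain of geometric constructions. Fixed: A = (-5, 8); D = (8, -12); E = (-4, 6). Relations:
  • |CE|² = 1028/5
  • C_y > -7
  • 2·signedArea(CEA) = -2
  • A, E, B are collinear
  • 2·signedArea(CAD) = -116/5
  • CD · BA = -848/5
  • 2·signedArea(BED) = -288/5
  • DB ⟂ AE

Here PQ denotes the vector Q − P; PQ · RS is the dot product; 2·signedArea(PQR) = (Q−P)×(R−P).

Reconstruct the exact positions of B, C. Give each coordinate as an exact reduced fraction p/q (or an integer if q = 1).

B = (28/5, -66/5)
C = (16/5, -32/5)

1. B_x = 28/5  [A, E, B are collinear ∩ DB ⟂ AE]
2. B_y = -66/5  [A, E, B are collinear ∩ DB ⟂ AE]
   → B = (28/5, -66/5)
3. C_x = 16/5  [2·signedArea(CAD) = -116/5 ∩ CD · BA = -848/5]
4. C_y = -32/5  [2·signedArea(CAD) = -116/5 ∩ CD · BA = -848/5]
   → C = (16/5, -32/5)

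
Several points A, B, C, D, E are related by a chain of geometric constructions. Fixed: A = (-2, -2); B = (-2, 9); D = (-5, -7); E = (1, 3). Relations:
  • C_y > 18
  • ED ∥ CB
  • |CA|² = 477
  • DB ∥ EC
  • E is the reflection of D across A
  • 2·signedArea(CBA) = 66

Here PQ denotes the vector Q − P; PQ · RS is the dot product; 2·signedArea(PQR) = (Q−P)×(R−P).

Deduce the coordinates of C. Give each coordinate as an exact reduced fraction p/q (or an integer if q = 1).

C = (4, 19)

1. C_x = 4  [ED ∥ CB ∩ DB ∥ EC]
2. C_y = 19  [ED ∥ CB ∩ DB ∥ EC]
   → C = (4, 19)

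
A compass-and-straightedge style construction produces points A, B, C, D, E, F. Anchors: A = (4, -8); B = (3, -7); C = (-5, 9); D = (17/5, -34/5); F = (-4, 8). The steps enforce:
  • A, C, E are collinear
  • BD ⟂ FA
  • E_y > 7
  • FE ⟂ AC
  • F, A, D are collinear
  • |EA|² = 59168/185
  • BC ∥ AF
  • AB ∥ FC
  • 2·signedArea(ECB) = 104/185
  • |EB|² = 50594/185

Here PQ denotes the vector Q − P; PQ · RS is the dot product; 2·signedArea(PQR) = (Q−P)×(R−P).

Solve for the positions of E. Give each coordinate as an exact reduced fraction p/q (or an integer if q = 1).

1. E_x = -808/185  [A, C, E are collinear ∩ FE ⟂ AC]
2. E_y = 1444/185  [A, C, E are collinear ∩ FE ⟂ AC]
   → E = (-808/185, 1444/185)

E = (-808/185, 1444/185)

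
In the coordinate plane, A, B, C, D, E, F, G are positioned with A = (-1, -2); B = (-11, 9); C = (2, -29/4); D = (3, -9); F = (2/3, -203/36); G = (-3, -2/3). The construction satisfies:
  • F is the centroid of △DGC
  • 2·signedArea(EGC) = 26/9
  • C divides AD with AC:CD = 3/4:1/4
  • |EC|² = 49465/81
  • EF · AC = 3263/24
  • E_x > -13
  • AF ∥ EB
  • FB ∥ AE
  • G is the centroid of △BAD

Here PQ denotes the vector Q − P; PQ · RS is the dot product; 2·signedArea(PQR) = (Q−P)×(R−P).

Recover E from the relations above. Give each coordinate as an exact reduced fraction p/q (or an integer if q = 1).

1. E_x = -38/3  [AF ∥ EB ∩ FB ∥ AE]
2. E_y = 455/36  [AF ∥ EB ∩ FB ∥ AE]
   → E = (-38/3, 455/36)

E = (-38/3, 455/36)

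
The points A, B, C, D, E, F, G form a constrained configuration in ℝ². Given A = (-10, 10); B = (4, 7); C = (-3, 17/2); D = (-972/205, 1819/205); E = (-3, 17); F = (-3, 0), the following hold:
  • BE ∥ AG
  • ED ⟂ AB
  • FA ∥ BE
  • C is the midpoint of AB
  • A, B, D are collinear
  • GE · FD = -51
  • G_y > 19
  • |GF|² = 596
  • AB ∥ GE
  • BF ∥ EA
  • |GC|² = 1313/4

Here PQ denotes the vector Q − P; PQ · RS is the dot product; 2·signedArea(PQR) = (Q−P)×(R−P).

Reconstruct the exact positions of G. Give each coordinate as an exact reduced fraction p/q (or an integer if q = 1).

G = (-17, 20)

1. G_x = -17  [AB ∥ GE ∩ BE ∥ AG]
2. G_y = 20  [AB ∥ GE ∩ BE ∥ AG]
   → G = (-17, 20)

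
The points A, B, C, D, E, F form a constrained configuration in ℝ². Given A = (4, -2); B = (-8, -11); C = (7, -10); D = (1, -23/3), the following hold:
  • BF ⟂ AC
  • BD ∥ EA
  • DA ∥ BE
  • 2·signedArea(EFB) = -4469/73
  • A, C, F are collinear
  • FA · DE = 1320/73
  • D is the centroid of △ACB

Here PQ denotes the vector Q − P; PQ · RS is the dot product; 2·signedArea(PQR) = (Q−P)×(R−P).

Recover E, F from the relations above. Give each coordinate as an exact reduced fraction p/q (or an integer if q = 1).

1. E_x = -5  [BD ∥ EA ∩ DA ∥ BE]
2. E_y = -16/3  [BD ∥ EA ∩ DA ∥ BE]
   → E = (-5, -16/3)
3. F_x = 400/73  [A, C, F are collinear ∩ BF ⟂ AC]
4. F_y = -434/73  [A, C, F are collinear ∩ BF ⟂ AC]
   → F = (400/73, -434/73)

E = (-5, -16/3)
F = (400/73, -434/73)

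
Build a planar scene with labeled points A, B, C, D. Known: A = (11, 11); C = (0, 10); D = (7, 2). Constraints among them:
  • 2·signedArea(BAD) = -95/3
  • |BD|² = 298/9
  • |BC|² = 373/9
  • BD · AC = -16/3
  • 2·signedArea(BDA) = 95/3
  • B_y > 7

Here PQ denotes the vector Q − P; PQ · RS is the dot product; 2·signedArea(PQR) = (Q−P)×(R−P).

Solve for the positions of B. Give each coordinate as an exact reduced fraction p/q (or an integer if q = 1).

B = (6, 23/3)

1. B_x = 6  [2·signedArea(BDA) = 95/3 ∩ BD · AC = -16/3]
2. B_y = 23/3  [2·signedArea(BDA) = 95/3 ∩ BD · AC = -16/3]
   → B = (6, 23/3)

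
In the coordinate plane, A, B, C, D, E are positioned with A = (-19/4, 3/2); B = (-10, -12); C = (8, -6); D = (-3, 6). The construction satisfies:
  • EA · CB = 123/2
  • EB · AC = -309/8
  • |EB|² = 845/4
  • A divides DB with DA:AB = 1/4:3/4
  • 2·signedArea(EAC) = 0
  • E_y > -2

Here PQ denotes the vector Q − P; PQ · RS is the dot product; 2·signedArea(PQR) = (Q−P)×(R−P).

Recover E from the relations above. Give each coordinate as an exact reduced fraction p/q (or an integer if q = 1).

E = (-1/2, -1)

1. E_x = -1/2  [2·signedArea(EAC) = 0 ∩ EA · CB = 123/2]
2. E_y = -1  [2·signedArea(EAC) = 0 ∩ EA · CB = 123/2]
   → E = (-1/2, -1)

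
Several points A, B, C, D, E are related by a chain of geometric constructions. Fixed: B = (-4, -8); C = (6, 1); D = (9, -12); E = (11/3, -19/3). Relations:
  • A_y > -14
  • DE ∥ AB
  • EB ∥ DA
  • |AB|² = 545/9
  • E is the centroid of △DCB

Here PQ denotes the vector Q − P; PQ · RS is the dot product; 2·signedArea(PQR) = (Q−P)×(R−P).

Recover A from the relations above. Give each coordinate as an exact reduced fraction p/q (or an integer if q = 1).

1. A_x = 4/3  [DE ∥ AB ∩ EB ∥ DA]
2. A_y = -41/3  [DE ∥ AB ∩ EB ∥ DA]
   → A = (4/3, -41/3)

A = (4/3, -41/3)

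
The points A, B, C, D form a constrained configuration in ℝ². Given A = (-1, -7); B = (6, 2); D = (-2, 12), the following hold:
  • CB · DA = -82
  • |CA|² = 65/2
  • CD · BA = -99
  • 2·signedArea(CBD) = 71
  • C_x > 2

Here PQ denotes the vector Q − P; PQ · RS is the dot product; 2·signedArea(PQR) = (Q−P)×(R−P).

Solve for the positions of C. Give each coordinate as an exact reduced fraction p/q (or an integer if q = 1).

1. C_x = 5/2  [CD · BA = -99 ∩ 2·signedArea(CBD) = 71]
2. C_y = -5/2  [CD · BA = -99 ∩ 2·signedArea(CBD) = 71]
   → C = (5/2, -5/2)

C = (5/2, -5/2)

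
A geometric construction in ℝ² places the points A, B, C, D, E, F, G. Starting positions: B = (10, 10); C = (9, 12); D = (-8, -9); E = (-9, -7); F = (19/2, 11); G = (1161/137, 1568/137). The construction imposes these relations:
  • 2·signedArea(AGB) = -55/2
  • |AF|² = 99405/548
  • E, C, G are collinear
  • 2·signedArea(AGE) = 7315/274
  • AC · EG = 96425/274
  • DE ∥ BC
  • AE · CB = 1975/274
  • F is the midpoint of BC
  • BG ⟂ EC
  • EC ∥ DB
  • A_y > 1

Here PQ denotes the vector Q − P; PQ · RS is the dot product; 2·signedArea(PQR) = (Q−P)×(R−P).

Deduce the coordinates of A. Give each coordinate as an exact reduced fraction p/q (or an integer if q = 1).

1. A_x = 65/274  [2·signedArea(AGB) = -55/2 ∩ AE · CB = 1975/274]
2. A_y = 335/274  [2·signedArea(AGB) = -55/2 ∩ AE · CB = 1975/274]
   → A = (65/274, 335/274)

A = (65/274, 335/274)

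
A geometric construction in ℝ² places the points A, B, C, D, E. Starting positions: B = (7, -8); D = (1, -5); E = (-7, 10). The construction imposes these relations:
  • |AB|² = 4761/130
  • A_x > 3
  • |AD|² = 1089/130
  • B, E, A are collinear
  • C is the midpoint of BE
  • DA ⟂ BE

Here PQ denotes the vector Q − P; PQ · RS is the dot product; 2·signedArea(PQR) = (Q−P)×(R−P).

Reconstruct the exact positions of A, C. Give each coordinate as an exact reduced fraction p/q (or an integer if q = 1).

A = (427/130, -419/130)
C = (0, 1)

1. A_x = 427/130  [B, E, A are collinear ∩ DA ⟂ BE]
2. A_y = -419/130  [B, E, A are collinear ∩ DA ⟂ BE]
   → A = (427/130, -419/130)
3. C_x = 0  [C is the midpoint of BE]
4. C_y = 1  [C is the midpoint of BE]
   → C = (0, 1)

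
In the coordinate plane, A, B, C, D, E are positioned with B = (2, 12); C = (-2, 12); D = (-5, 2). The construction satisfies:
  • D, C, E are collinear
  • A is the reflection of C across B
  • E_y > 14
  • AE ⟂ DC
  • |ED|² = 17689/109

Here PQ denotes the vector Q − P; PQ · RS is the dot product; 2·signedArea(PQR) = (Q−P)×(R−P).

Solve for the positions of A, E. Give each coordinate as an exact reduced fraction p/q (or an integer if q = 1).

1. A_x = 6  [A is the reflection of C across B]
2. A_y = 12  [A is the reflection of C across B]
   → A = (6, 12)
3. E_x = -146/109  [D, C, E are collinear ∩ AE ⟂ DC]
4. E_y = 1548/109  [D, C, E are collinear ∩ AE ⟂ DC]
   → E = (-146/109, 1548/109)

A = (6, 12)
E = (-146/109, 1548/109)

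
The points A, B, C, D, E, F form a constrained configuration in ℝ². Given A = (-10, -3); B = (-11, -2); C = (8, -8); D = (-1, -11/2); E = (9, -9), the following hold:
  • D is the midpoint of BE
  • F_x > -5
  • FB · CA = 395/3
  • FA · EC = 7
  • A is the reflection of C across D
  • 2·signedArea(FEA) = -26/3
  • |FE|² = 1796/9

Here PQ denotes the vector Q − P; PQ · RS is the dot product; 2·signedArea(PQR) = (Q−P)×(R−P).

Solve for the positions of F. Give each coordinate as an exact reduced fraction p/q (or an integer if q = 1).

F = (-13/3, -13/3)

1. F_x = -13/3  [FB · CA = 395/3 ∩ 2·signedArea(FEA) = -26/3]
2. F_y = -13/3  [FB · CA = 395/3 ∩ 2·signedArea(FEA) = -26/3]
   → F = (-13/3, -13/3)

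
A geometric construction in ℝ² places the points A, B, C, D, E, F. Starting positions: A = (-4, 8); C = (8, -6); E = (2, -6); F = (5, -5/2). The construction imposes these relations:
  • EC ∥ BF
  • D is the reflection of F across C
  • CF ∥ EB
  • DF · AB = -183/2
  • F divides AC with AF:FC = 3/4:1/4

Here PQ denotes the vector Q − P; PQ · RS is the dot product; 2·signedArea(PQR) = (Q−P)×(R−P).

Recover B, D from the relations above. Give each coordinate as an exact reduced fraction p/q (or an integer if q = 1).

1. B_x = -1  [EC ∥ BF ∩ CF ∥ EB]
2. B_y = -5/2  [EC ∥ BF ∩ CF ∥ EB]
   → B = (-1, -5/2)
3. D_x = 11  [D is the reflection of F across C]
4. D_y = -19/2  [D is the reflection of F across C]
   → D = (11, -19/2)

B = (-1, -5/2)
D = (11, -19/2)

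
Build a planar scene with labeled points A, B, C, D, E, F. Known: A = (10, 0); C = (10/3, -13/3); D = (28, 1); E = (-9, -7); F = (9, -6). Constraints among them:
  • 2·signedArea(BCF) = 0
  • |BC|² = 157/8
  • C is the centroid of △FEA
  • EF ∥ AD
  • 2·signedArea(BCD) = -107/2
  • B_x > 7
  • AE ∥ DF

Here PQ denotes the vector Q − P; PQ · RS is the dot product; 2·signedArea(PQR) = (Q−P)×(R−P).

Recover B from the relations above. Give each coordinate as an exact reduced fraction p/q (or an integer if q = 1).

B = (91/12, -67/12)

1. B_x = 91/12  [2·signedArea(BCF) = 0 ∩ 2·signedArea(BCD) = -107/2]
2. B_y = -67/12  [2·signedArea(BCF) = 0 ∩ 2·signedArea(BCD) = -107/2]
   → B = (91/12, -67/12)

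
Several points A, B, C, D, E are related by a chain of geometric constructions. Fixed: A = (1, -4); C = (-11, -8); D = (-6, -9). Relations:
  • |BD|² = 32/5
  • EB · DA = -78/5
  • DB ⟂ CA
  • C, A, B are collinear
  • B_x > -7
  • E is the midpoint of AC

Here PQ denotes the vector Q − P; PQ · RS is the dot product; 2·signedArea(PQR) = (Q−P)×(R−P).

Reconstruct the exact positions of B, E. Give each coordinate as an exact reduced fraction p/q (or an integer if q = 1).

B = (-34/5, -33/5)
E = (-5, -6)

1. B_x = -34/5  [C, A, B are collinear ∩ DB ⟂ CA]
2. B_y = -33/5  [C, A, B are collinear ∩ DB ⟂ CA]
   → B = (-34/5, -33/5)
3. E_x = -5  [E is the midpoint of AC]
4. E_y = -6  [E is the midpoint of AC]
   → E = (-5, -6)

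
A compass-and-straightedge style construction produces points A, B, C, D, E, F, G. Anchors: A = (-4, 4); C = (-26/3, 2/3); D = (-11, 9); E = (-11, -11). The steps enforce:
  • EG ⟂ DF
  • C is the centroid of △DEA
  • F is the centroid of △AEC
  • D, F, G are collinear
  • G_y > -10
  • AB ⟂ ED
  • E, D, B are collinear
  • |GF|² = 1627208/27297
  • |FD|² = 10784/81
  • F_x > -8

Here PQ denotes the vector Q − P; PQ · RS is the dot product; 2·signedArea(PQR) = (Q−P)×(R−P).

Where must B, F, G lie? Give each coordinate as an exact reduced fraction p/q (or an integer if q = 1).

1. B_x = -11  [E, D, B are collinear ∩ AB ⟂ ED]
2. B_y = 4  [E, D, B are collinear ∩ AB ⟂ ED]
   → B = (-11, 4)
3. F_x = -71/9  [F is the centroid of △AEC]
4. F_y = -19/9  [F is the centroid of △AEC]
   → F = (-71/9, -19/9)
5. G_x = -1957/337  [D, F, G are collinear ∩ EG ⟂ DF]
6. G_y = -3217/337  [D, F, G are collinear ∩ EG ⟂ DF]
   → G = (-1957/337, -3217/337)

B = (-11, 4)
F = (-71/9, -19/9)
G = (-1957/337, -3217/337)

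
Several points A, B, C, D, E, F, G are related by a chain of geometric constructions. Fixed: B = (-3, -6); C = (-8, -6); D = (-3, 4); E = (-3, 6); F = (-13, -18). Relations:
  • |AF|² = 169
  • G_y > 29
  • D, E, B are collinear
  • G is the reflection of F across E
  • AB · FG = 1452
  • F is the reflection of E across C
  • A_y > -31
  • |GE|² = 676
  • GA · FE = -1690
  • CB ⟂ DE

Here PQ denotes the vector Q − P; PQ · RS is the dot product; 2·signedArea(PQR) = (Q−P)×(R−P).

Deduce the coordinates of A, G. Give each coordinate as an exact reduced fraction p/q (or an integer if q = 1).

1. G_x = 7  [G is the reflection of F across E]
2. G_y = 30  [G is the reflection of F across E]
   → G = (7, 30)
3. A_x = -18  [line -20·x + -48·y + -1800 = 0 ∩ |AF|² = 169]
4. A_y = -30  [line -20·x + -48·y + -1800 = 0 ∩ |AF|² = 169]
   → A = (-18, -30)

A = (-18, -30)
G = (7, 30)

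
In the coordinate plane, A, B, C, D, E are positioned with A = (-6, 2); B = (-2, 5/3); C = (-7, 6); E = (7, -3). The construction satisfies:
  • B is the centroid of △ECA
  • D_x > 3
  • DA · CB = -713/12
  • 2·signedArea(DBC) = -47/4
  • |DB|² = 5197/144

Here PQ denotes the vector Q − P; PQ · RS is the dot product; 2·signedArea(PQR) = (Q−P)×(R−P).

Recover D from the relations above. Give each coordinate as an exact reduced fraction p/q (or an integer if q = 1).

D = (7/2, -3/4)

1. D_x = 7/2  [2·signedArea(DBC) = -47/4 ∩ DA · CB = -713/12]
2. D_y = -3/4  [2·signedArea(DBC) = -47/4 ∩ DA · CB = -713/12]
   → D = (7/2, -3/4)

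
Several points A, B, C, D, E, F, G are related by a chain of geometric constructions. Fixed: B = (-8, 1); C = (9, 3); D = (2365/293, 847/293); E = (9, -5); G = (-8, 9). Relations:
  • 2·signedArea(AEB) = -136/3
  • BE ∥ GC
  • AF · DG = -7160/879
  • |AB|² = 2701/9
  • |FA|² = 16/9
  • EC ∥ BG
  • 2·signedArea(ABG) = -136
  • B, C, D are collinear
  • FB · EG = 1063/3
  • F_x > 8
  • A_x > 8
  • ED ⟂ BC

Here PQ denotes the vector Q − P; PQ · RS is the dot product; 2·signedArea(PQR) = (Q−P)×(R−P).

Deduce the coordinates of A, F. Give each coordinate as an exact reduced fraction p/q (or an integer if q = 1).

1. A_x = 9  [2·signedArea(AEB) = -136/3 ∩ 2·signedArea(ABG) = -136]
2. A_y = -7/3  [2·signedArea(AEB) = -136/3 ∩ 2·signedArea(ABG) = -136]
   → A = (9, -7/3)
3. F_x = 9  [FB · EG = 1063/3 ∩ AF · DG = -7160/879]
4. F_y = -11/3  [FB · EG = 1063/3 ∩ AF · DG = -7160/879]
   → F = (9, -11/3)

A = (9, -7/3)
F = (9, -11/3)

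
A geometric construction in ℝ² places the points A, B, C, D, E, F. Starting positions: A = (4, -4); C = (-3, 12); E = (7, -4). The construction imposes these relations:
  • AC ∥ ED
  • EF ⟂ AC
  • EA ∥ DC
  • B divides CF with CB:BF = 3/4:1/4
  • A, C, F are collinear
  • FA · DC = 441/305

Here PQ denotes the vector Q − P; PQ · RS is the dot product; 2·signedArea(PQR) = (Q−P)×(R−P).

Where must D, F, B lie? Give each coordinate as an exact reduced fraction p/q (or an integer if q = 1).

1. D_x = 0  [EA ∥ DC ∩ AC ∥ ED]
2. D_y = 12  [EA ∥ DC ∩ AC ∥ ED]
   → D = (0, 12)
3. F_x = 1367/305  [A, C, F are collinear ∩ EF ⟂ AC]
4. F_y = -1556/305  [A, C, F are collinear ∩ EF ⟂ AC]
   → F = (1367/305, -1556/305)
5. B_x = 1593/610  [B divides CF with CB:BF = 3/4:1/4]
6. B_y = -252/305  [B divides CF with CB:BF = 3/4:1/4]
   → B = (1593/610, -252/305)

B = (1593/610, -252/305)
D = (0, 12)
F = (1367/305, -1556/305)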